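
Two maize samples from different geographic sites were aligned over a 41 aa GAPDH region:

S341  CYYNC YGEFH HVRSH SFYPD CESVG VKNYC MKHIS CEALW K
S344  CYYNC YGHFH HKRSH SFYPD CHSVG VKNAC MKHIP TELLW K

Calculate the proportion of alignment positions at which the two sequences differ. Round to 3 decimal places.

0.171

The sequences differ at positions 8 (E/H), 12 (V/K), 22 (E/H), 29 (Y/A), 35 (S/P), 36 (C/T), 38 (A/L).
There are 7 differences over 41 sites, so p = 7/41 = 0.171.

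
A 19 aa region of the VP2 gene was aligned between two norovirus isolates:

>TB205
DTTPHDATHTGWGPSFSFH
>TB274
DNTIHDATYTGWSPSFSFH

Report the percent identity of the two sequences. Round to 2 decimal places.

Mismatches occur at site 2 (T↔N), site 4 (P↔I), site 9 (H↔Y), site 13 (G↔S).
15 of the 19 sites match, so the percent identity is 15/19 × 100 = 78.95%.

78.95%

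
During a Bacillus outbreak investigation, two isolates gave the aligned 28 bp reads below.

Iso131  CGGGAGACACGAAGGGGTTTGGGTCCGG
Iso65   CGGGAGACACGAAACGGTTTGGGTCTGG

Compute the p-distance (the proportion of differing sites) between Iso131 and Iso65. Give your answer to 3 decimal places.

Differing sites — 14:G/A; 15:G/C; 26:C/T.
There are 3 differences over 28 sites, so p = 3/28 = 0.107.

0.107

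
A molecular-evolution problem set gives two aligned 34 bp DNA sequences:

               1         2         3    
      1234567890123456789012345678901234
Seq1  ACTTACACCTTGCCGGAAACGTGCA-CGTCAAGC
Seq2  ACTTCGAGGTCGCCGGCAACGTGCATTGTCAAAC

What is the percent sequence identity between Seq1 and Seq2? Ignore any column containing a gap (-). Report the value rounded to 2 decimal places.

75.76%

Excluding the 1 gap column leaves 33 comparable sites.
Mismatches occur at site 5 (A↔C), site 6 (C↔G), site 8 (C↔G), site 9 (C↔G), site 11 (T↔C), site 17 (A↔C), site 27 (C↔T), site 33 (G↔A).
25 of the 33 comparable sites match, so the percent identity is 25/33 × 100 = 75.76%.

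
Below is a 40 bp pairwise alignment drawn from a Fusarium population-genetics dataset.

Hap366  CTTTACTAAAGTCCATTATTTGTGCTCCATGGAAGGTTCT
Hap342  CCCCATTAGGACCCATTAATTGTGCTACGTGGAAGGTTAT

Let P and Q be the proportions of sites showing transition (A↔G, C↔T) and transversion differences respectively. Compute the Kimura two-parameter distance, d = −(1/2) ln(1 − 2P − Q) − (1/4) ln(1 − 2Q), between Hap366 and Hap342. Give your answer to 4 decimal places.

Differing sites — 2:T/C (Ti); 3:T/C (Ti); 4:T/C (Ti); 6:C/T (Ti); 9:A/G (Ti); 10:A/G (Ti); 11:G/A (Ti); 12:T/C (Ti); 19:T/A (Tv); 27:C/A (Tv); 29:A/G (Ti); 39:C/A (Tv).
Of the 12 differences, 9 transitions and 3 transversions over 40 sites: P = 9/40 = 0.225000, Q = 3/40 = 0.075000.
d = −0.5·ln(0.475000) − 0.25·ln(0.850000) = −0.5·(-0.744440) − 0.25·(-0.162519) = 0.4128.

0.4128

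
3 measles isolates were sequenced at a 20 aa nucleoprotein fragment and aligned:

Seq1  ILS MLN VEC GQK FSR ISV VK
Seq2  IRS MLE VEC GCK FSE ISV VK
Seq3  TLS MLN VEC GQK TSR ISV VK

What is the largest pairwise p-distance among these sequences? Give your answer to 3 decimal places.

Pairwise Hamming distances:
  Seq1 vs Seq2: 4
  Seq1 vs Seq3: 2
  Seq2 vs Seq3: 6
The largest is 6 mismatches, between Seq2 and Seq3; p = 6/20 = 0.300.

0.300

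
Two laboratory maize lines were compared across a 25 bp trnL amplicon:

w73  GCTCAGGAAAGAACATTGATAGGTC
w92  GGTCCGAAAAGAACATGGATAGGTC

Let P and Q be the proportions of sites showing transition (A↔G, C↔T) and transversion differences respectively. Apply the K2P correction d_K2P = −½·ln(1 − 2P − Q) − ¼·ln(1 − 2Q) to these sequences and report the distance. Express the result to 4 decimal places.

0.1802

Differing sites — 2:C/G (Tv); 5:A/C (Tv); 7:G/A (Ti); 17:T/G (Tv).
Of the 4 differences, 1 transition and 3 transversions over 25 sites: P = 1/25 = 0.040000, Q = 3/25 = 0.120000.
d = −0.5·ln(0.800000) − 0.25·ln(0.760000) = −0.5·(-0.223144) − 0.25·(-0.274437) = 0.1802.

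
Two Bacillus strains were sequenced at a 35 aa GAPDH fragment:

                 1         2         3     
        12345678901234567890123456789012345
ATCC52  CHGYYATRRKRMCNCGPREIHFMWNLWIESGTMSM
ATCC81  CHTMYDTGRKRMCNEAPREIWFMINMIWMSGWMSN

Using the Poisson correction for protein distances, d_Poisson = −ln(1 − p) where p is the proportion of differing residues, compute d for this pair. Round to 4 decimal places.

Differing sites — 3:G/T; 4:Y/M; 6:A/D; 8:R/G; 15:C/E; 16:G/A; 21:H/W; 24:W/I; 26:L/M; 27:W/I; 28:I/W; 29:E/M; 32:T/W; 35:M/N.
p = 14/35 = 0.400000.
d = −ln(1 − 0.400000) = −ln(0.600000) = 0.5108.

0.5108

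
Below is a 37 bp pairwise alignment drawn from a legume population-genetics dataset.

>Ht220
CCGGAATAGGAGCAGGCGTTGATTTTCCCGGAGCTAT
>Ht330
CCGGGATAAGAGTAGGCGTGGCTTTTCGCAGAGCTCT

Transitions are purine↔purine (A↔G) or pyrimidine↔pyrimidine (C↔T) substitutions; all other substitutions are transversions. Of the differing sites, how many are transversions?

Mismatches occur at site 5 (A↔G, transition), site 9 (G↔A, transition), site 13 (C↔T, transition), site 20 (T↔G, transversion), site 22 (A↔C, transversion), site 28 (C↔G, transversion), site 30 (G↔A, transition), site 36 (A↔C, transversion).
Of the 8 differences, 4 transitions and 4 transversions, so the answer is 4.

4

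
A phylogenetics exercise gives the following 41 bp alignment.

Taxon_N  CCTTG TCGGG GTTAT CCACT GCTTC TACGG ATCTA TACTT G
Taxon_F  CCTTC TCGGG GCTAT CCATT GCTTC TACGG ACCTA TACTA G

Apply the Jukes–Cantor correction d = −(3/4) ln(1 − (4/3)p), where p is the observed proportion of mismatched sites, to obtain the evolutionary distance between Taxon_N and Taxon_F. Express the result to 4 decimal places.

0.1331

Mismatches occur at site 5 (G↔C), site 12 (T↔C), site 19 (C↔T), site 32 (T↔C), site 40 (T↔A).
p = 5/41 = 0.121951.
d = −0.75 · ln(1 − (4/3)·0.121951) = −0.75 · ln(0.837399) = −0.75 · (-0.177455) = 0.1331.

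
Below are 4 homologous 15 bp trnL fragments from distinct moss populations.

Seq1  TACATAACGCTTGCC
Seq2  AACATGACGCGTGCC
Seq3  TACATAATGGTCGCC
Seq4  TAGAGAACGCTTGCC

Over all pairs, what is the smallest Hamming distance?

2

Pairwise Hamming distances:
  Seq1 vs Seq2: 3
  Seq1 vs Seq3: 3
  Seq1 vs Seq4: 2
  Seq2 vs Seq3: 6
  Seq2 vs Seq4: 5
  Seq3 vs Seq4: 5
The smallest is 2, between Seq1 and Seq4.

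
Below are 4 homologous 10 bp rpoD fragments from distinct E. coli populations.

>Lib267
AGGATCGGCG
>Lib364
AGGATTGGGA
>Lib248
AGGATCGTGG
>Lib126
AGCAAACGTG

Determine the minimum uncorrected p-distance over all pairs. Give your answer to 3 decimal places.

Pairwise Hamming distances:
  Lib267 vs Lib364: 3
  Lib267 vs Lib248: 2
  Lib267 vs Lib126: 5
  Lib364 vs Lib248: 3
  Lib364 vs Lib126: 6
  Lib248 vs Lib126: 6
The smallest is 2 mismatches, between Lib267 and Lib248; p = 2/10 = 0.200.

0.200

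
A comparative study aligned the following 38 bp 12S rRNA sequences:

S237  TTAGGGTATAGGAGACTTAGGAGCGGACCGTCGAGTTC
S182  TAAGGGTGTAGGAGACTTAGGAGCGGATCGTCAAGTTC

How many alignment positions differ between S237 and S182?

4

Differing sites — 2:T/A; 8:A/G; 28:C/T; 33:G/A.
That gives 4 mismatches out of 38 aligned sites, so the Hamming distance is 4.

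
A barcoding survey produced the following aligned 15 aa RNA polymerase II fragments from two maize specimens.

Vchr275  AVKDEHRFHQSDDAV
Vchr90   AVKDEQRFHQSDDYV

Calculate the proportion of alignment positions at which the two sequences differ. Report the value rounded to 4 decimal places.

0.1333

Mismatches occur at site 6 (H/Q), site 14 (A/Y).
There are 2 differences over 15 sites, so p = 2/15 = 0.1333.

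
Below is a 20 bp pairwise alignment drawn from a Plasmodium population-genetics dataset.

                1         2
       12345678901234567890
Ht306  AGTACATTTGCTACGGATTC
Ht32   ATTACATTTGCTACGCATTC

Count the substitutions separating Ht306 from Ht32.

2

Differing sites — 2:G/T; 16:G/C.
That gives 2 mismatches out of 20 aligned sites, so the Hamming distance is 2.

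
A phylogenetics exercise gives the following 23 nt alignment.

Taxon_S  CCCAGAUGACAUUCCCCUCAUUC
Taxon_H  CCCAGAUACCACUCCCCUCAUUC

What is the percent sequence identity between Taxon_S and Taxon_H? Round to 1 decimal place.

Differing sites — 8:G/A; 9:A/C; 12:U/C.
20 of the 23 sites match, so the percent identity is 20/23 × 100 = 87.0%.

87.0%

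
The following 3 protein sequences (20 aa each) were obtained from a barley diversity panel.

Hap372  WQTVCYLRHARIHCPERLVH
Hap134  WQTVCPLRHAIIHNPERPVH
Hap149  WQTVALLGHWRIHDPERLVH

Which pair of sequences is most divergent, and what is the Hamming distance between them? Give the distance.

7

Pairwise Hamming distances:
  Hap372 vs Hap134: 4
  Hap372 vs Hap149: 5
  Hap134 vs Hap149: 7
The largest is 7, between Hap134 and Hap149.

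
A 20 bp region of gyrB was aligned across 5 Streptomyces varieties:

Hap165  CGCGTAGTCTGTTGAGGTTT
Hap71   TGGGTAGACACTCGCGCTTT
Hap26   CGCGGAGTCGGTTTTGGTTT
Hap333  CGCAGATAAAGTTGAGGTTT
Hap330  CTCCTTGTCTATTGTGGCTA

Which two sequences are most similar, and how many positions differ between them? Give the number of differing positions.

4

Pairwise Hamming distances:
  Hap165 vs Hap71: 8
  Hap165 vs Hap26: 4
  Hap165 vs Hap333: 6
  Hap165 vs Hap330: 7
  Hap71 vs Hap26: 10
  Hap71 vs Hap333: 10
  Hap71 vs Hap330: 13
  Hap26 vs Hap333: 7
  Hap26 vs Hap330: 9
  Hap333 vs Hap330: 12
The smallest is 4, between Hap165 and Hap26.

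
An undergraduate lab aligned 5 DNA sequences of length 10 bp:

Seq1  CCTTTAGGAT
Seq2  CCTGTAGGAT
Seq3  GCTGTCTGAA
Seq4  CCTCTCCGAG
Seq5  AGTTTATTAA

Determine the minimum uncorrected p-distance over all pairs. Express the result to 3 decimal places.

Pairwise Hamming distances:
  Seq1 vs Seq2: 1
  Seq1 vs Seq3: 5
  Seq1 vs Seq4: 4
  Seq1 vs Seq5: 5
  Seq2 vs Seq3: 4
  Seq2 vs Seq4: 4
  Seq2 vs Seq5: 6
  Seq3 vs Seq4: 4
  Seq3 vs Seq5: 5
  Seq4 vs Seq5: 7
The smallest is 1 mismatch, between Seq1 and Seq2; p = 1/10 = 0.100.

0.100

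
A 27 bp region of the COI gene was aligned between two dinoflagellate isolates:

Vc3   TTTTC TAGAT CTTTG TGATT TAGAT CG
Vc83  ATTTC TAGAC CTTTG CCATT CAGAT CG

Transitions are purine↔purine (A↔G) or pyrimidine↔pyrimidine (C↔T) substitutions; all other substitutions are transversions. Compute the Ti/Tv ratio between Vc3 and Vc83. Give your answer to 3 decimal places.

1.500

The sequences differ at positions 1 (T/A, transversion), 10 (T/C, transition), 16 (T/C, transition), 17 (G/C, transversion), 21 (T/C, transition).
Of the 5 differences, 3 transitions and 2 transversions, so Ti/Tv = 3/2 = 1.500.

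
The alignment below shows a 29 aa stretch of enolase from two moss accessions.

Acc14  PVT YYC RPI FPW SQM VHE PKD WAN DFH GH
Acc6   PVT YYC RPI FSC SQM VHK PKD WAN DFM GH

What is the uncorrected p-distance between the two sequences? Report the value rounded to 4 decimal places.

0.1379

The sequences differ at positions 11 (P/S), 12 (W/C), 18 (E/K), 27 (H/M).
There are 4 differences over 29 sites, so p = 4/29 = 0.1379.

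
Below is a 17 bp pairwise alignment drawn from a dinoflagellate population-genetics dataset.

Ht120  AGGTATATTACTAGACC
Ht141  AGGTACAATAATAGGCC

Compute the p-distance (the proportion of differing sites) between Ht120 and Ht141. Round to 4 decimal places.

0.2353

Mismatches occur at site 6 (T↔C), site 8 (T↔A), site 11 (C↔A), site 15 (A↔G).
There are 4 differences over 17 sites, so p = 4/17 = 0.2353.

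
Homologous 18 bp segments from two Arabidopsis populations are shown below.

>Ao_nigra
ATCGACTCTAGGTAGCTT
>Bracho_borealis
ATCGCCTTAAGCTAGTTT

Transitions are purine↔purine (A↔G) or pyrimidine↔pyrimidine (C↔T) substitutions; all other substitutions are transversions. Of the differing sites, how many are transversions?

Mismatches occur at site 5 (A/C, transversion), site 8 (C/T, transition), site 9 (T/A, transversion), site 12 (G/C, transversion), site 16 (C/T, transition).
Of the 5 differences, 2 transitions and 3 transversions, so the answer is 3.

3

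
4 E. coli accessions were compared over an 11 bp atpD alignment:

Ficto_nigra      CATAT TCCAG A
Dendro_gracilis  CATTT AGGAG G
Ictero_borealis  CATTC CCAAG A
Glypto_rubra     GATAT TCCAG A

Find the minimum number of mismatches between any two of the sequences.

Pairwise Hamming distances:
  Ficto_nigra vs Dendro_gracilis: 5
  Ficto_nigra vs Ictero_borealis: 4
  Ficto_nigra vs Glypto_rubra: 1
  Dendro_gracilis vs Ictero_borealis: 5
  Dendro_gracilis vs Glypto_rubra: 6
  Ictero_borealis vs Glypto_rubra: 5
The smallest is 1, between Ficto_nigra and Glypto_rubra.

1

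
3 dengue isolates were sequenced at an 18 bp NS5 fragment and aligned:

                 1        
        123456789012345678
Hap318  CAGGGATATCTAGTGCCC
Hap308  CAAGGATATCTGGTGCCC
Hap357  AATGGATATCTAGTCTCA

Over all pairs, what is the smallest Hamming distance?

Pairwise Hamming distances:
  Hap318 vs Hap308: 2
  Hap318 vs Hap357: 5
  Hap308 vs Hap357: 6
The smallest is 2, between Hap318 and Hap308.

2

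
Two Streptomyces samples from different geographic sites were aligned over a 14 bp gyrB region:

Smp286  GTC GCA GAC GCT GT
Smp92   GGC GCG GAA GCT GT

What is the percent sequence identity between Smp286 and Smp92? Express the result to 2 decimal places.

The sequences differ at positions 2 (T/G), 6 (A/G), 9 (C/A).
11 of the 14 sites match, so the percent identity is 11/14 × 100 = 78.57%.

78.57%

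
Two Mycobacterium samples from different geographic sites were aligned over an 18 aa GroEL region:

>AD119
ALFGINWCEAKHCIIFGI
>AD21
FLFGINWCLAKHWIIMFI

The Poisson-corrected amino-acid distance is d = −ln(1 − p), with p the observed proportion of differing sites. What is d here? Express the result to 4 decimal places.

0.3254

Mismatches occur at site 1 (A/F), site 9 (E/L), site 13 (C/W), site 16 (F/M), site 17 (G/F).
p = 5/18 = 0.277778.
d = −ln(1 − 0.277778) = −ln(0.722222) = 0.3254.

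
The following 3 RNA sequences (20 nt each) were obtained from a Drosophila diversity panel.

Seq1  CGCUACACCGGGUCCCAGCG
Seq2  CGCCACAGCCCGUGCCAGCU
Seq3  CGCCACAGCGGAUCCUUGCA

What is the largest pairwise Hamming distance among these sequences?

Pairwise Hamming distances:
  Seq1 vs Seq2: 6
  Seq1 vs Seq3: 6
  Seq2 vs Seq3: 7
The largest is 7, between Seq2 and Seq3.

7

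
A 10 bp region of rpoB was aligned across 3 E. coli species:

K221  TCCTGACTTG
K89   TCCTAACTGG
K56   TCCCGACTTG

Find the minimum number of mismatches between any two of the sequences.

1

Pairwise Hamming distances:
  K221 vs K89: 2
  K221 vs K56: 1
  K89 vs K56: 3
The smallest is 1, between K221 and K56.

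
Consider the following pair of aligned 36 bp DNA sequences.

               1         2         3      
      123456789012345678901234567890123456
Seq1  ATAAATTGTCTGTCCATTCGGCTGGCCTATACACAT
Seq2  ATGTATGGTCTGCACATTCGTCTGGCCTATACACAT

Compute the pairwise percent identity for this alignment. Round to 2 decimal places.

Differing sites — 3:A/G; 4:A/T; 7:T/G; 13:T/C; 14:C/A; 21:G/T.
30 of the 36 sites match, so the percent identity is 30/36 × 100 = 83.33%.

83.33%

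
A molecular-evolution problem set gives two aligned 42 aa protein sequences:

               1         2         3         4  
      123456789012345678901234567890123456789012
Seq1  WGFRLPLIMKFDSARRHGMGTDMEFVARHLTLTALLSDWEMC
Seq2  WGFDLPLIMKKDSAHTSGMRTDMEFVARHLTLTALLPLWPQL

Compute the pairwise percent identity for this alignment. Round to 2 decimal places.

The sequences differ at positions 4 (R/D), 11 (F/K), 15 (R/H), 16 (R/T), 17 (H/S), 20 (G/R), 37 (S/P), 38 (D/L), 40 (E/P), 41 (M/Q), 42 (C/L).
31 of the 42 sites match, so the percent identity is 31/42 × 100 = 73.81%.

73.81%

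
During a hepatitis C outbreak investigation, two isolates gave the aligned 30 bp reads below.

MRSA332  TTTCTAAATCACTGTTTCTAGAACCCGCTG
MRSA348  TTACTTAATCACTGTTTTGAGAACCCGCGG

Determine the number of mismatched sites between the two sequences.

5

Differing sites — 3:T/A; 6:A/T; 18:C/T; 19:T/G; 29:T/G.
That gives 5 mismatches out of 30 aligned sites, so the Hamming distance is 5.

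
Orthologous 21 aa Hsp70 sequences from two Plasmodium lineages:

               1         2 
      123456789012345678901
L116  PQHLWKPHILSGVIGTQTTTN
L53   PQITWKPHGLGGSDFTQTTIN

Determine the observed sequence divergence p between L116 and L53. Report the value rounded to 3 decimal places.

0.381

The sequences differ at positions 3 (H/I), 4 (L/T), 9 (I/G), 11 (S/G), 13 (V/S), 14 (I/D), 15 (G/F), 20 (T/I).
There are 8 differences over 21 sites, so p = 8/21 = 0.381.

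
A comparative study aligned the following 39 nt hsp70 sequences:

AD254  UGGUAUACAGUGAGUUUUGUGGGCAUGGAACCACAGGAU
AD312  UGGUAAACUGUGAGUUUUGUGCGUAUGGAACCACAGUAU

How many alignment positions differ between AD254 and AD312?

The sequences differ at positions 6 (U/A), 9 (A/U), 22 (G/C), 24 (C/U), 37 (G/U).
That gives 5 mismatches out of 39 aligned sites, so the Hamming distance is 5.

5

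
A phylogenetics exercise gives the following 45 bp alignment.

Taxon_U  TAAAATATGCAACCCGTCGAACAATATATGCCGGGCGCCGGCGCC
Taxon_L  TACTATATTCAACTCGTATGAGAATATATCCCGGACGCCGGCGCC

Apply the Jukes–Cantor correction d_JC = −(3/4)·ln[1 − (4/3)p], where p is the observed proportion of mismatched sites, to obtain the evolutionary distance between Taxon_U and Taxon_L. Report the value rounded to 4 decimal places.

The sequences differ at positions 3 (A/C), 4 (A/T), 9 (G/T), 14 (C/T), 18 (C/A), 19 (G/T), 20 (A/G), 22 (C/G), 30 (G/C), 35 (G/A).
p = 10/45 = 0.222222.
d = −0.75 · ln(1 − (4/3)·0.222222) = −0.75 · ln(0.703704) = −0.75 · (-0.351397) = 0.2635.

0.2635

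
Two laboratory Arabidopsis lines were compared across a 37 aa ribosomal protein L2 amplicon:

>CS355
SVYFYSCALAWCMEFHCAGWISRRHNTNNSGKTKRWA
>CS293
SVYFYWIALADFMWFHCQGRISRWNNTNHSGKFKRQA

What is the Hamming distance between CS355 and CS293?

12

Mismatches occur at site 6 (S↔W), site 7 (C↔I), site 11 (W↔D), site 12 (C↔F), site 14 (E↔W), site 18 (A↔Q), site 20 (W↔R), site 24 (R↔W), site 25 (H↔N), site 29 (N↔H), site 33 (T↔F), site 36 (W↔Q).
That gives 12 mismatches out of 37 aligned sites, so the Hamming distance is 12.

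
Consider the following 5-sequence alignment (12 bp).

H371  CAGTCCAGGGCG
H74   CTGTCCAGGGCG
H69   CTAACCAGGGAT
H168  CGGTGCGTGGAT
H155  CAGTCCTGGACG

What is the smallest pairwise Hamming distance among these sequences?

Pairwise Hamming distances:
  H371 vs H74: 1
  H371 vs H69: 5
  H371 vs H168: 6
  H371 vs H155: 2
  H74 vs H69: 4
  H74 vs H168: 6
  H74 vs H155: 3
  H69 vs H168: 6
  H69 vs H155: 7
  H168 vs H155: 7
The smallest is 1, between H371 and H74.

1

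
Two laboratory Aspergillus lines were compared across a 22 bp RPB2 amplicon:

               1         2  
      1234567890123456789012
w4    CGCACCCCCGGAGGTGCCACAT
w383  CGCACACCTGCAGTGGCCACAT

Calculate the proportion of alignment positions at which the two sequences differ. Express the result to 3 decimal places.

Differing sites — 6:C/A; 9:C/T; 11:G/C; 14:G/T; 15:T/G.
There are 5 differences over 22 sites, so p = 5/22 = 0.227.

0.227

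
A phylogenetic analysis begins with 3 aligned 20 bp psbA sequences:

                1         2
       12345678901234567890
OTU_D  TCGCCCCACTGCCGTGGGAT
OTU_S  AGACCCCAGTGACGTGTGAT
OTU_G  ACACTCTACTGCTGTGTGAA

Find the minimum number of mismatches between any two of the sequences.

Pairwise Hamming distances:
  OTU_D vs OTU_S: 6
  OTU_D vs OTU_G: 7
  OTU_S vs OTU_G: 7
The smallest is 6, between OTU_D and OTU_S.

6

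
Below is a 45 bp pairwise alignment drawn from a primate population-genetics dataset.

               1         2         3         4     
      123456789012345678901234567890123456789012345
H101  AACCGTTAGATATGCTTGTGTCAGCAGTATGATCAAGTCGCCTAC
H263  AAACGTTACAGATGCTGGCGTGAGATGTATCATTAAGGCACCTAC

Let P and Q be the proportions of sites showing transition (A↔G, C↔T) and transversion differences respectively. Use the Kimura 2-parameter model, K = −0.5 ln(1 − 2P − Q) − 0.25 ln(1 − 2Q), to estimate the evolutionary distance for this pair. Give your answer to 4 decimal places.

Mismatches occur at site 3 (C→A, transversion), site 9 (G→C, transversion), site 11 (T→G, transversion), site 17 (T→G, transversion), site 19 (T→C, transition), site 22 (C→G, transversion), site 25 (C→A, transversion), site 26 (A→T, transversion), site 31 (G→C, transversion), site 34 (C→T, transition), site 38 (T→G, transversion), site 40 (G→A, transition).
Of the 12 differences, 3 transitions and 9 transversions over 45 sites: P = 3/45 = 0.066667, Q = 9/45 = 0.200000.
d = −0.5·ln(0.666666) − 0.25·ln(0.600000) = −0.5·(-0.405466) − 0.25·(-0.510826) = 0.3304.

0.3304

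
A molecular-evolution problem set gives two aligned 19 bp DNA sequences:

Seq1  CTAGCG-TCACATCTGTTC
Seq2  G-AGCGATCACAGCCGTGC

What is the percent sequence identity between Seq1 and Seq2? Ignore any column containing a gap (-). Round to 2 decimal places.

76.47%

Excluding the 2 gap columns leaves 17 comparable sites.
Differing sites — 1:C/G; 13:T/G; 15:T/C; 18:T/G.
13 of the 17 comparable sites match, so the percent identity is 13/17 × 100 = 76.47%.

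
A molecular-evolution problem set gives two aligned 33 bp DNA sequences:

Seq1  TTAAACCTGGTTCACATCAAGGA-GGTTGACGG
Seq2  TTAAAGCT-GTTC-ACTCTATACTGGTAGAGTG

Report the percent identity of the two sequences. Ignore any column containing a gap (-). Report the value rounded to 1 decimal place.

66.7%

Excluding the 3 gap columns leaves 30 comparable sites.
Differing sites — 6:C/G; 15:C/A; 16:A/C; 19:A/T; 21:G/T; 22:G/A; 23:A/C; 28:T/A; 31:C/G; 32:G/T.
20 of the 30 comparable sites match, so the percent identity is 20/30 × 100 = 66.7%.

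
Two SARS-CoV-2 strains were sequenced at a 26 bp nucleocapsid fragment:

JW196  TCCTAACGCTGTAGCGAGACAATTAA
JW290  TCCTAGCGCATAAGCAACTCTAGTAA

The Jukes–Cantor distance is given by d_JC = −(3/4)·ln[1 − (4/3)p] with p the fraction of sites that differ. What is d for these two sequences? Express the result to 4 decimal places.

0.4643

Differing sites — 6:A/G; 10:T/A; 11:G/T; 12:T/A; 16:G/A; 18:G/C; 19:A/T; 21:A/T; 23:T/G.
p = 9/26 = 0.346154.
d = −0.75 · ln(1 − (4/3)·0.346154) = −0.75 · ln(0.538461) = −0.75 · (-0.619040) = 0.4643.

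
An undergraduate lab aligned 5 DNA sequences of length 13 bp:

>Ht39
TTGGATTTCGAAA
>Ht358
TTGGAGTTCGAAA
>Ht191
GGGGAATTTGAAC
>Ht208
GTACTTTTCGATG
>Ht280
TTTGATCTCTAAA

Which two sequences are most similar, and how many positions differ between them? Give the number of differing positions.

Pairwise Hamming distances:
  Ht39 vs Ht358: 1
  Ht39 vs Ht191: 5
  Ht39 vs Ht208: 6
  Ht39 vs Ht280: 3
  Ht358 vs Ht191: 5
  Ht358 vs Ht208: 7
  Ht358 vs Ht280: 4
  Ht191 vs Ht208: 8
  Ht191 vs Ht280: 8
  Ht208 vs Ht280: 8
The smallest is 1, between Ht39 and Ht358.

1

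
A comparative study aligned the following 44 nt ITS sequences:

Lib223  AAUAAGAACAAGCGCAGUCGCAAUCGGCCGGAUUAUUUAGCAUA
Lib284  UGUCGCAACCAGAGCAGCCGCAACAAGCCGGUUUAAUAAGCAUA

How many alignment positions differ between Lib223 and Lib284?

14

Mismatches occur at site 1 (A→U), site 2 (A→G), site 4 (A→C), site 5 (A→G), site 6 (G→C), site 10 (A→C), site 13 (C→A), site 18 (U→C), site 24 (U→C), site 25 (C→A), site 26 (G→A), site 32 (A→U), site 36 (U→A), site 38 (U→A).
That gives 14 mismatches out of 44 aligned sites, so the Hamming distance is 14.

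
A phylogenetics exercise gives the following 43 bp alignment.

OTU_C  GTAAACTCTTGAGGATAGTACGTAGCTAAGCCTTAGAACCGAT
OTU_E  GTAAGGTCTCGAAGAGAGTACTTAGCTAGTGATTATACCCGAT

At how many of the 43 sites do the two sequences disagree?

Differing sites — 5:A/G; 6:C/G; 10:T/C; 13:G/A; 16:T/G; 22:G/T; 29:A/G; 30:G/T; 31:C/G; 32:C/A; 36:G/T; 38:A/C.
That gives 12 mismatches out of 43 aligned sites, so the Hamming distance is 12.

12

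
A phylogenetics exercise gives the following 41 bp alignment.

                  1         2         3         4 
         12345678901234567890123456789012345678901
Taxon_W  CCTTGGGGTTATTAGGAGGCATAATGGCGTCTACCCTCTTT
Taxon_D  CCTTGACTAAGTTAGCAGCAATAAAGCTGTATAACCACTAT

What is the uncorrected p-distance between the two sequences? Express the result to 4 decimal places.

0.3902

Differing sites — 6:G/A; 7:G/C; 8:G/T; 9:T/A; 10:T/A; 11:A/G; 16:G/C; 19:G/C; 20:C/A; 25:T/A; 27:G/C; 28:C/T; 31:C/A; 34:C/A; 37:T/A; 40:T/A.
There are 16 differences over 41 sites, so p = 16/41 = 0.3902.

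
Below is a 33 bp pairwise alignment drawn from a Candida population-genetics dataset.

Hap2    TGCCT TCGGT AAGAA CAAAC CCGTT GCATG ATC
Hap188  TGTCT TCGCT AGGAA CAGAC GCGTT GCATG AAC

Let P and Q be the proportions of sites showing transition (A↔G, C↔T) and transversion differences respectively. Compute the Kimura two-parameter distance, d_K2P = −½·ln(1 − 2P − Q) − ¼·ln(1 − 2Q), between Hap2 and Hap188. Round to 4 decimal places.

Differing sites — 3:C/T (Ti); 9:G/C (Tv); 12:A/G (Ti); 18:A/G (Ti); 21:C/G (Tv); 32:T/A (Tv).
Of the 6 differences, 3 transitions and 3 transversions over 33 sites: P = 3/33 = 0.090909, Q = 3/33 = 0.090909.
d = −0.5·ln(0.727273) − 0.25·ln(0.818182) = −0.5·(-0.318453) − 0.25·(-0.200670) = 0.2094.

0.2094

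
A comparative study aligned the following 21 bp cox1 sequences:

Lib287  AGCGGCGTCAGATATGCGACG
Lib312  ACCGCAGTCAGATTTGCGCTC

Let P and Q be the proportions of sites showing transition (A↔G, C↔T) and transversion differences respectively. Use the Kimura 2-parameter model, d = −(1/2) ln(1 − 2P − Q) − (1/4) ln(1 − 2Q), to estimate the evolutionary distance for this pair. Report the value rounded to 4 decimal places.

Mismatches occur at site 2 (G/C, transversion), site 5 (G/C, transversion), site 6 (C/A, transversion), site 14 (A/T, transversion), site 19 (A/C, transversion), site 20 (C/T, transition), site 21 (G/C, transversion).
Of the 7 differences, 1 transition and 6 transversions over 21 sites: P = 1/21 = 0.047619, Q = 6/21 = 0.285714.
d = −0.5·ln(0.619048) − 0.25·ln(0.428572) = −0.5·(-0.479572) − 0.25·(-0.847297) = 0.4516.

0.4516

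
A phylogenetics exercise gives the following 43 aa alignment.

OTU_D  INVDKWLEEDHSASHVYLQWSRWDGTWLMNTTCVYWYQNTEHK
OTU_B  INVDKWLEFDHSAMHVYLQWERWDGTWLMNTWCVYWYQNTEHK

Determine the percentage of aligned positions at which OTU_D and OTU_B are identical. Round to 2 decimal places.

The sequences differ at positions 9 (E/F), 14 (S/M), 21 (S/E), 32 (T/W).
39 of the 43 sites match, so the percent identity is 39/43 × 100 = 90.70%.

90.70%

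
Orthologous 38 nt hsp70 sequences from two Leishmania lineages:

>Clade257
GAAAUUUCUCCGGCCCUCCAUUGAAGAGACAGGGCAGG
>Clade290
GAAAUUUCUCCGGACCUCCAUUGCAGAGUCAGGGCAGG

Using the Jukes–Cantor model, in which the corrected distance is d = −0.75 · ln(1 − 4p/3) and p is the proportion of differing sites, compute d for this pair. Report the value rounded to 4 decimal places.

Mismatches occur at site 14 (C→A), site 24 (A→C), site 29 (A→U).
p = 3/38 = 0.078947.
d = −0.75 · ln(1 − (4/3)·0.078947) = −0.75 · ln(0.894737) = −0.75 · (-0.111225) = 0.0834.

0.0834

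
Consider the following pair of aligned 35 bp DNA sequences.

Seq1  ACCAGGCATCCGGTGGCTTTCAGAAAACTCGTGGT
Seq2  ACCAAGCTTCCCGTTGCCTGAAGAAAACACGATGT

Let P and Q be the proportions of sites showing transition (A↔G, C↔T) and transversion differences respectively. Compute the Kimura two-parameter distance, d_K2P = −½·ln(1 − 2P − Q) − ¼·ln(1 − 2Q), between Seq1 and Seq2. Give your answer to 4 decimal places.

0.3627

The sequences differ at positions 5 (G/A, transition), 8 (A/T, transversion), 12 (G/C, transversion), 15 (G/T, transversion), 18 (T/C, transition), 20 (T/G, transversion), 21 (C/A, transversion), 29 (T/A, transversion), 32 (T/A, transversion), 33 (G/T, transversion).
Of the 10 differences, 2 transitions and 8 transversions over 35 sites: P = 2/35 = 0.057143, Q = 8/35 = 0.228571.
d = −0.5·ln(0.657143) − 0.25·ln(0.542858) = −0.5·(-0.419854) − 0.25·(-0.610908) = 0.3627.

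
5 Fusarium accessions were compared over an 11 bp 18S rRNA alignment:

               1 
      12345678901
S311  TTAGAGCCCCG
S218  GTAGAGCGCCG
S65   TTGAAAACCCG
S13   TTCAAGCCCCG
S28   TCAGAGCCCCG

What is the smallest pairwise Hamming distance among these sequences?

Pairwise Hamming distances:
  S311 vs S218: 2
  S311 vs S65: 4
  S311 vs S13: 2
  S311 vs S28: 1
  S218 vs S65: 6
  S218 vs S13: 4
  S218 vs S28: 3
  S65 vs S13: 3
  S65 vs S28: 5
  S13 vs S28: 3
The smallest is 1, between S311 and S28.

1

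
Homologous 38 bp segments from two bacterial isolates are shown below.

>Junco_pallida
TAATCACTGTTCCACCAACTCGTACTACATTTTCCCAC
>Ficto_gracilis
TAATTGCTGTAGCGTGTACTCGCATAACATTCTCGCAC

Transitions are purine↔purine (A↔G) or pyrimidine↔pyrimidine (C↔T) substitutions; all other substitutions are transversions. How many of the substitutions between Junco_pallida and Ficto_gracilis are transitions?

7

Differing sites — 5:C/T (Ti); 6:A/G (Ti); 11:T/A (Tv); 12:C/G (Tv); 14:A/G (Ti); 15:C/T (Ti); 16:C/G (Tv); 17:A/T (Tv); 23:T/C (Ti); 25:C/T (Ti); 26:T/A (Tv); 32:T/C (Ti); 35:C/G (Tv).
Of the 13 differences, 7 transitions and 6 transversions, so the answer is 7.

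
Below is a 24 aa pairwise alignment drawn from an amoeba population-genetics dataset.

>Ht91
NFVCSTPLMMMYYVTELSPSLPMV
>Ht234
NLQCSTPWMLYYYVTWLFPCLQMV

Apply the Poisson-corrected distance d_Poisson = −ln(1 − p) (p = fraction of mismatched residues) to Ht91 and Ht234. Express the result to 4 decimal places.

Mismatches occur at site 2 (F→L), site 3 (V→Q), site 8 (L→W), site 10 (M→L), site 11 (M→Y), site 16 (E→W), site 18 (S→F), site 20 (S→C), site 22 (P→Q).
p = 9/24 = 0.375000.
d = −ln(1 − 0.375000) = −ln(0.625000) = 0.4700.

0.4700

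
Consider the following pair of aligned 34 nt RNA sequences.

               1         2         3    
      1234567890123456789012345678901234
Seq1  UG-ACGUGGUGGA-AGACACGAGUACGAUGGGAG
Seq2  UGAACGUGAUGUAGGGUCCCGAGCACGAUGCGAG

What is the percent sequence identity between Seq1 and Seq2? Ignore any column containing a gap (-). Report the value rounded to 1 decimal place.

78.1%

Excluding the 2 gap columns leaves 32 comparable sites.
Differing sites — 9:G/A; 12:G/U; 15:A/G; 17:A/U; 19:A/C; 24:U/C; 31:G/C.
25 of the 32 comparable sites match, so the percent identity is 25/32 × 100 = 78.1%.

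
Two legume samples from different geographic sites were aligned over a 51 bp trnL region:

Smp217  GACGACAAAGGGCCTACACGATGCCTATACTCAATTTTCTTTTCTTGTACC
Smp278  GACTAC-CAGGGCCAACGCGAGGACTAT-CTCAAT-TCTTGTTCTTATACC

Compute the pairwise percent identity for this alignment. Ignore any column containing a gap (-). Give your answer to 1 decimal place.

Excluding the 3 gap columns leaves 48 comparable sites.
Differing sites — 4:G/T; 8:A/C; 15:T/A; 18:A/G; 22:T/G; 24:C/A; 38:T/C; 39:C/T; 41:T/G; 47:G/A.
38 of the 48 comparable sites match, so the percent identity is 38/48 × 100 = 79.2%.

79.2%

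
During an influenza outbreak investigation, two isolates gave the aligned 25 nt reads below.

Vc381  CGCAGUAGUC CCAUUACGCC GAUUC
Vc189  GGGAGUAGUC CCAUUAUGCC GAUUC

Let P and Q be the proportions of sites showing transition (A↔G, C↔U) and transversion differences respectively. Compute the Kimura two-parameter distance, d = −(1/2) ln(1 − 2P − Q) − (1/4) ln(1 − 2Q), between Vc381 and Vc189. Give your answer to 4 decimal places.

The sequences differ at positions 1 (C/G, transversion), 3 (C/G, transversion), 17 (C/U, transition).
Of the 3 differences, 1 transition and 2 transversions over 25 sites: P = 1/25 = 0.040000, Q = 2/25 = 0.080000.
d = −0.5·ln(0.840000) − 0.25·ln(0.840000) = −0.5·(-0.174353) − 0.25·(-0.174353) = 0.1308.

0.1308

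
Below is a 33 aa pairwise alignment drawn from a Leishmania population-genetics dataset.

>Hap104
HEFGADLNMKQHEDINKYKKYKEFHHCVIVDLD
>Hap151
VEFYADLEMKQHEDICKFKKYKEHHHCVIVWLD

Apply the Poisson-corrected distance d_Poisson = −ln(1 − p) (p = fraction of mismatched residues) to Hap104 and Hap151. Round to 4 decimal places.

The sequences differ at positions 1 (H/V), 4 (G/Y), 8 (N/E), 16 (N/C), 18 (Y/F), 24 (F/H), 31 (D/W).
p = 7/33 = 0.212121.
d = −ln(1 − 0.212121) = −ln(0.787879) = 0.2384.

0.2384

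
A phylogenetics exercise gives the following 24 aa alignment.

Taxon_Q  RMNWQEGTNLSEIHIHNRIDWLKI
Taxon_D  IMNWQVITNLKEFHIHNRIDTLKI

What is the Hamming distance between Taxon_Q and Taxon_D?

Differing sites — 1:R/I; 6:E/V; 7:G/I; 11:S/K; 13:I/F; 21:W/T.
That gives 6 mismatches out of 24 aligned sites, so the Hamming distance is 6.

6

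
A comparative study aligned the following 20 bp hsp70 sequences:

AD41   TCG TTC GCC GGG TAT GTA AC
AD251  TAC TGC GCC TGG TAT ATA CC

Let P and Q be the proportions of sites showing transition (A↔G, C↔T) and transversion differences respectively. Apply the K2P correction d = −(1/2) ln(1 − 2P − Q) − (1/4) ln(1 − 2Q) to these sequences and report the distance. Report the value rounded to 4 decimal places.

Mismatches occur at site 2 (C→A, transversion), site 3 (G→C, transversion), site 5 (T→G, transversion), site 10 (G→T, transversion), site 16 (G→A, transition), site 19 (A→C, transversion).
Of the 6 differences, 1 transition and 5 transversions over 20 sites: P = 1/20 = 0.050000, Q = 5/20 = 0.250000.
d = −0.5·ln(0.650000) − 0.25·ln(0.500000) = −0.5·(-0.430783) − 0.25·(-0.693147) = 0.3887.

0.3887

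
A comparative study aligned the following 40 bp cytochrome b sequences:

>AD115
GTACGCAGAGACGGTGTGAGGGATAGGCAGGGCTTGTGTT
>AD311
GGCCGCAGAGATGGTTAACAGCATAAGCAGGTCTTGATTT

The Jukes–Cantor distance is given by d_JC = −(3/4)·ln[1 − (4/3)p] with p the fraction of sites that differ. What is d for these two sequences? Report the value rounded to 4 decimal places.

0.4260

The sequences differ at positions 2 (T/G), 3 (A/C), 12 (C/T), 16 (G/T), 17 (T/A), 18 (G/A), 19 (A/C), 20 (G/A), 22 (G/C), 26 (G/A), 32 (G/T), 37 (T/A), 38 (G/T).
p = 13/40 = 0.325000.
d = −0.75 · ln(1 − (4/3)·0.325000) = −0.75 · ln(0.566667) = −0.75 · (-0.567983) = 0.4260.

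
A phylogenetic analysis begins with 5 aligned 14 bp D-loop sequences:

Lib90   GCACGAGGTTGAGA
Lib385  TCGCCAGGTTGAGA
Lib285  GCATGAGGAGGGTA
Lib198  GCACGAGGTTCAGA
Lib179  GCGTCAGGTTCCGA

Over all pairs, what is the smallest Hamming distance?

1

Pairwise Hamming distances:
  Lib90 vs Lib385: 3
  Lib90 vs Lib285: 5
  Lib90 vs Lib198: 1
  Lib90 vs Lib179: 5
  Lib385 vs Lib285: 8
  Lib385 vs Lib198: 4
  Lib385 vs Lib179: 4
  Lib285 vs Lib198: 6
  Lib285 vs Lib179: 7
  Lib198 vs Lib179: 4
The smallest is 1, between Lib90 and Lib198.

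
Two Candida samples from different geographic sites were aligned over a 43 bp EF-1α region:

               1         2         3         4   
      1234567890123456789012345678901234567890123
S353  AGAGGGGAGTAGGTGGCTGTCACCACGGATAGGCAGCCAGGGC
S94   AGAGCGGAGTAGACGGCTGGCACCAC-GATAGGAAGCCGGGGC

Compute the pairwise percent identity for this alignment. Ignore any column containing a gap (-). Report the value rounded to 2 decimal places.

Excluding the 1 gap column leaves 42 comparable sites.
The sequences differ at positions 5 (G/C), 13 (G/A), 14 (T/C), 20 (T/G), 34 (C/A), 39 (A/G).
36 of the 42 comparable sites match, so the percent identity is 36/42 × 100 = 85.71%.

85.71%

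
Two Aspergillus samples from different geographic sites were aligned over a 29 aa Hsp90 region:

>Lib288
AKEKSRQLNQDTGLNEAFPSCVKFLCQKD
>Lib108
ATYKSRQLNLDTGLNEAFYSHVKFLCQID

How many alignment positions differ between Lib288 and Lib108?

Differing sites — 2:K/T; 3:E/Y; 10:Q/L; 19:P/Y; 21:C/H; 28:K/I.
That gives 6 mismatches out of 29 aligned sites, so the Hamming distance is 6.

6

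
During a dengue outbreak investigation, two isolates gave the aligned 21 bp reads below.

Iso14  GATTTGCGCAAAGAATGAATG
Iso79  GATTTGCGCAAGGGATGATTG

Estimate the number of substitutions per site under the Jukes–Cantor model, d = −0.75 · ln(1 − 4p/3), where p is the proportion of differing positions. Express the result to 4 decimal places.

Differing sites — 12:A/G; 14:A/G; 19:A/T.
p = 3/21 = 0.142857.
d = −0.75 · ln(1 − (4/3)·0.142857) = −0.75 · ln(0.809524) = −0.75 · (-0.211309) = 0.1585.

0.1585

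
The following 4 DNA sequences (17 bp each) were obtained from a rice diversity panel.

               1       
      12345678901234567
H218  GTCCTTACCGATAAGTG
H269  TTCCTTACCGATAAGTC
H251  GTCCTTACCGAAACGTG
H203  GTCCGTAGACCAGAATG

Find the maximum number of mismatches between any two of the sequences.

Pairwise Hamming distances:
  H218 vs H269: 2
  H218 vs H251: 2
  H218 vs H203: 8
  H269 vs H251: 4
  H269 vs H203: 10
  H251 vs H203: 8
The largest is 10, between H269 and H203.

10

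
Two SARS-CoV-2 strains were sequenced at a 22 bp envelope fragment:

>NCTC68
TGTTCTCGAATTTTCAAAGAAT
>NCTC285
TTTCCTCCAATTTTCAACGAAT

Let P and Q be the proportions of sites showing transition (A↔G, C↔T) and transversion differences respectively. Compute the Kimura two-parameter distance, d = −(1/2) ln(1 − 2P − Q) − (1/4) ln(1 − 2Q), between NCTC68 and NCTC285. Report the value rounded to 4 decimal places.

Differing sites — 2:G/T (Tv); 4:T/C (Ti); 8:G/C (Tv); 18:A/C (Tv).
Of the 4 differences, 1 transition and 3 transversions over 22 sites: P = 1/22 = 0.045455, Q = 3/22 = 0.136364.
d = −0.5·ln(0.772726) − 0.25·ln(0.727272) = −0.5·(-0.257831) − 0.25·(-0.318455) = 0.2085.

0.2085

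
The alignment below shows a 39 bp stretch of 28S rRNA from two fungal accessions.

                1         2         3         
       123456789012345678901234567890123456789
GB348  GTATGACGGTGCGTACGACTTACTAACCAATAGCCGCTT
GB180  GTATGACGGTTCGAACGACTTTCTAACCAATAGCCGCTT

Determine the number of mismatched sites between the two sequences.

3

Differing sites — 11:G/T; 14:T/A; 22:A/T.
That gives 3 mismatches out of 39 aligned sites, so the Hamming distance is 3.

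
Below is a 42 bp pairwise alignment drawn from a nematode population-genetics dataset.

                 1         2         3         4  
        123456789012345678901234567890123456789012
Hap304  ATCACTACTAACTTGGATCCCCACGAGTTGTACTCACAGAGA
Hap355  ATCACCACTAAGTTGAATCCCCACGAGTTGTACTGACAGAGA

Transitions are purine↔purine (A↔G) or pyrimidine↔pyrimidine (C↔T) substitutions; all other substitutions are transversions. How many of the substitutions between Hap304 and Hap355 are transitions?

2

The sequences differ at positions 6 (T/C, transition), 12 (C/G, transversion), 16 (G/A, transition), 35 (C/G, transversion).
Of the 4 differences, 2 transitions and 2 transversions, so the answer is 2.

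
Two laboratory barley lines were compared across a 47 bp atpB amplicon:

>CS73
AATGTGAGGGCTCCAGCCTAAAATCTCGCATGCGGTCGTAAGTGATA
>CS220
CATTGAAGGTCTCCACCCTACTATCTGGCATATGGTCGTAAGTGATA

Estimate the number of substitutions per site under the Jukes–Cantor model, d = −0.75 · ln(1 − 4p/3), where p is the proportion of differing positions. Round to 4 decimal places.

The sequences differ at positions 1 (A/C), 4 (G/T), 5 (T/G), 6 (G/A), 10 (G/T), 16 (G/C), 21 (A/C), 22 (A/T), 27 (C/G), 32 (G/A), 33 (C/T).
p = 11/47 = 0.234043.
d = −0.75 · ln(1 − (4/3)·0.234043) = −0.75 · ln(0.687943) = −0.75 · (-0.374049) = 0.2805.

0.2805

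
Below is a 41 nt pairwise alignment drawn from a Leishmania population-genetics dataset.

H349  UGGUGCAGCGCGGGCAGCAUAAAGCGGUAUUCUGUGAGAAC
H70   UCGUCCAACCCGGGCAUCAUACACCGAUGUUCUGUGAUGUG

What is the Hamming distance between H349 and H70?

The sequences differ at positions 2 (G/C), 5 (G/C), 8 (G/A), 10 (G/C), 17 (G/U), 22 (A/C), 24 (G/C), 27 (G/A), 29 (A/G), 38 (G/U), 39 (A/G), 40 (A/U), 41 (C/G).
That gives 13 mismatches out of 41 aligned sites, so the Hamming distance is 13.

13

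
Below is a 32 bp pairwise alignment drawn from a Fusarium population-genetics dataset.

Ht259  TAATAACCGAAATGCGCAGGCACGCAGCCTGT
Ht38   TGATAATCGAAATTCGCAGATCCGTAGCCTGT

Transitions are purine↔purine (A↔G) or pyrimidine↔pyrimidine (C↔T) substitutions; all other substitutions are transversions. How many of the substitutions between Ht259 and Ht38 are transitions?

5

The sequences differ at positions 2 (A/G, transition), 7 (C/T, transition), 14 (G/T, transversion), 20 (G/A, transition), 21 (C/T, transition), 22 (A/C, transversion), 25 (C/T, transition).
Of the 7 differences, 5 transitions and 2 transversions, so the answer is 5.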